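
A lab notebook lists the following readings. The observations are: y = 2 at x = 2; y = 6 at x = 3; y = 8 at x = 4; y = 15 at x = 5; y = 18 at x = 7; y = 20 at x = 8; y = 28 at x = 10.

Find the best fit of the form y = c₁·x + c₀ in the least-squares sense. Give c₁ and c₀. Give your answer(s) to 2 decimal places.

c₁ = 3.11, c₀ = -3.47

Normal-equation sums: Σx·x = 267, Σx = 39, Σ1 = 7.
Moment sums: Σx·y = 695, Σy = 97.
Normal equations: [[267, 39]; [39, 7]]·[c₁, c₀]ᵀ = [695, 97]ᵀ.
det = 267·7 − 39² = 348.
c₁ = (695·7 − 39·97)/348 = 541/174; c₀ = (267·97 − 39·695)/348 = -201/58.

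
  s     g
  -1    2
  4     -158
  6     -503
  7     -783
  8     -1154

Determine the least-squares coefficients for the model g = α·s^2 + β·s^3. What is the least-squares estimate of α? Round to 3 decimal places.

Normal-equation sums: Σs^2·s^2 = 8050, Σs^2·s^3 = 58374, Σs^3·s^3 = 430546.
And Σs^2·g = -132857, Σs^3·g = -978179.
XᵀX·[α, β]ᵀ = Xᵀg becomes [[8050, 58374]; [58374, 430546]]·[α, β]ᵀ = [-132857, -978179]ᵀ.
Eliminating β: 430546·(row 1) − 58374·(row 2) gives 58371424·α = 430546·(-132857) − 58374·(-978179) = -100828976, so α = -6301811/3648214.
Then β = ((-978179) − 58374·(-6301811/3648214))/430546 = -161612/79309.

α = -1.727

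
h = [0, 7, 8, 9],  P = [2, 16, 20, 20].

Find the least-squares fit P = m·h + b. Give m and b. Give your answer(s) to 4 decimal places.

m = 2.0800, b = 2.0200

Forming AᵀA = [[194, 24]; [24, 4]] and AᵀP = [452, 58]ᵀ gives AᵀA·[m, b]ᵀ = AᵀP.
Δ = 194·4 − 24² = 200.
m = (452·4 − 24·58)/200 = 52/25; b = (194·58 − 24·452)/200 = 101/50.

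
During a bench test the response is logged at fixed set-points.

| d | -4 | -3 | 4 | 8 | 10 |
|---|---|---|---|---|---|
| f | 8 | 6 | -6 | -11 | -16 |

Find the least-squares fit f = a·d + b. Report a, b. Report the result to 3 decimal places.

a = -1.656, b = 1.169

The normal equations are: 205·a + 15·b = -322;  15·a + 5·b = -19.
det = 205·5 − 15² = 800.
a = ((-322)·5 − 15·(-19))/800 = -53/32; b = (205·(-19) − 15·(-322))/800 = 187/160.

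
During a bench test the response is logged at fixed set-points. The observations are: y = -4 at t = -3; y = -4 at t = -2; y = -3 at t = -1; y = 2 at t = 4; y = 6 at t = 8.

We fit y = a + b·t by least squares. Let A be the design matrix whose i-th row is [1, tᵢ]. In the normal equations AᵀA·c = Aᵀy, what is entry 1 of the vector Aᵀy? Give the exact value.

-3

Entry 1 ↔ basis 1, so (Aᵀy)_{1} = Σᵢ yᵢ = (1)·(-4) + (1)·(-4) + (1)·(-3) + (1)·(2) + (1)·(6) = -3.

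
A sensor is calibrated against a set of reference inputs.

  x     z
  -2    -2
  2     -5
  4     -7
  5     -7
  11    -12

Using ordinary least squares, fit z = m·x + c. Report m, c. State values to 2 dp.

m = -0.77, c = -3.53

The normal system MᵀM·[m, c]ᵀ = Mᵀz is [[170, 20]; [20, 5]]·[m, c]ᵀ = [-201, -33]ᵀ.
Δ = 170·5 − 20² = 450.
m = ((-201)·5 − 20·(-33))/450 = -23/30; c = (170·(-33) − 20·(-201))/450 = -53/15.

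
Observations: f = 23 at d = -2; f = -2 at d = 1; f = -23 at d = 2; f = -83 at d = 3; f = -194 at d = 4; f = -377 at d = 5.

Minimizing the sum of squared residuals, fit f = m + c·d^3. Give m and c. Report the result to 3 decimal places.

MᵀM·[m, c]ᵀ = Mᵀf reads: 6·m + 217·c = -656;  217·m + 20579·c = -62152.
Eliminating c: 20579·(row 1) − 217·(row 2) gives 76385·m = 20579·(-656) − 217·(-62152) = -12840, so m = -2568/15277.
Then c = ((-62152) − 217·(-2568/15277))/20579 = -46112/15277.

m = -0.168, c = -3.018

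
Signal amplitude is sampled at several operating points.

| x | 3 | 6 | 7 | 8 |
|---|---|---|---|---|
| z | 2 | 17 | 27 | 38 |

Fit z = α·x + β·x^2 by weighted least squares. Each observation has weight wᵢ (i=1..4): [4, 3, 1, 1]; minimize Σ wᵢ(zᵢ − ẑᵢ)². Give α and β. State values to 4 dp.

The normal equations are: 257·α + 1611·β = 823;  1611·α + 10709·β = 5663.
(Σwᵢ·x·x = 257, Σwᵢ·x·x^2 = 1611, Σwᵢ·x^2·x^2 = 10709, Σwᵢ·x·z = 823, Σwᵢ·x^2·z = 5663.)
Determinant 257·10709 − 1611² = 156892.
α = (823·10709 − 1611·5663)/156892 = -154793/78446; β = (257·5663 − 1611·823)/156892 = 64769/78446.

α = -1.9732, β = 0.8257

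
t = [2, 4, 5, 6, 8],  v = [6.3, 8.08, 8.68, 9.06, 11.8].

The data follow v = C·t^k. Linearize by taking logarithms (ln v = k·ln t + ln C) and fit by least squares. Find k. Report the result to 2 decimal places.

k = 0.42

With ln vᵢ as the transformed response and ln tᵢ as the regressor:
Σln t = 7.5601, Σ(ln t)² = 12.5270, Σln v = 10.7629, Σln t·ln v = 16.7314.
Equations: 12.5270·k + 7.5601·ln C = 16.7314;  7.5601·k + 5·ln C = 10.7629.
Solving (det = 5.4804): k = 0.41755, ln C = 1.52125.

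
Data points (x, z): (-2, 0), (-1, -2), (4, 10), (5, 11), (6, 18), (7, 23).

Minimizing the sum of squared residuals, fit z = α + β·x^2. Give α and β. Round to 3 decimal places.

α = -1.302, β = 0.518

Setting ∂/∂α … = 0 gives: 6·α + 131·β = 60;  131·α + 4595·β = 2208.
Eliminating β: 4595·(row 1) − 131·(row 2) gives 10409·α = 4595·60 − 131·2208 = -13548, so α = -13548/10409.
Then β = (2208 − 131·(-13548/10409))/4595 = 5388/10409.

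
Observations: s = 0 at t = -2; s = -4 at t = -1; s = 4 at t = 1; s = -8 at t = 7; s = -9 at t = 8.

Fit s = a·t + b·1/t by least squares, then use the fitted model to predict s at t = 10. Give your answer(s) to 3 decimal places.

ŝ = -11.746

Sums needed: Σt·t = 119, Σt·1/t = 5, Σ1/t·1/t = 7169/3136.
Right-hand side: Σt·s = -120, Σ1/t·s = 321/56.
So XᵀX·[a, b]ᵀ = Xᵀs: [[119, 5]; [5, 7169/3136]]·[a, b]ᵀ = [-120, 321/56]ᵀ.
Eliminating b: (7169/3136)·(row 1) − 5·(row 2) gives (110673/448)·a = (7169/3136)·(-120) − 5·(321/56) = -59385/196, so a = -316720/258237.
Then b = ((321/56) − 5·(-316720/258237))/(7169/3136) = 191464/36891.
At t = 10: ŝ = (-316720/258237)·(10) + (191464/36891)·(1/10) = -5055292/430395.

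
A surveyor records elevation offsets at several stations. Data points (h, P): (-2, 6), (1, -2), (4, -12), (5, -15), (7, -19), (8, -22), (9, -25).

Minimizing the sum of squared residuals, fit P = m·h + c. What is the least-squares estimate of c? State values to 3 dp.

c = 0.171

The normal system AᵀA·[m, c]ᵀ = AᵀP is [[240, 32]; [32, 7]]·[m, c]ᵀ = [-671, -89]ᵀ.
Δ = 240·7 − 32² = 656.
m = ((-671)·7 − 32·(-89))/656 = -1849/656; c = (240·(-89) − 32·(-671))/656 = 7/41.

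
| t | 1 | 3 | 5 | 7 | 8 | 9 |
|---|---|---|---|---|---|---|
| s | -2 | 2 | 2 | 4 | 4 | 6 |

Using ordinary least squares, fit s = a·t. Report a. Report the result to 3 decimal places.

Forming XᵀX = [[229]] and Xᵀs = [128]ᵀ gives XᵀX·[a]ᵀ = Xᵀs.
Hence a = 128 / 229 ≈ 0.558952.

a = 0.559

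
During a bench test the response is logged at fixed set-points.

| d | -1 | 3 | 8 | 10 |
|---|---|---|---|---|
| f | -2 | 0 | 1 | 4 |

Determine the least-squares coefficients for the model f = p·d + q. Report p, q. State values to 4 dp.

Compute the Gram sums: Σd·d = 174, Σd = 20, Σ1 = 4.
Moment sums: Σd·f = 50, Σf = 3.
XᵀX·[p, q]ᵀ = Xᵀf becomes [[174, 20]; [20, 4]]·[p, q]ᵀ = [50, 3]ᵀ.
det = 174·4 − 20² = 296.
p = (50·4 − 20·3)/296 = 35/74; q = (174·3 − 20·50)/296 = -239/148.

p = 0.4730, q = -1.6149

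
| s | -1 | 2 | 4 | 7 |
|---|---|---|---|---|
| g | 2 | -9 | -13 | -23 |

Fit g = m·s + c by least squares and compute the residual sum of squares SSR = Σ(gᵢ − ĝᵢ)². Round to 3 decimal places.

Forming XᵀX = [[70, 12]; [12, 4]] and Xᵀg = [-233, -43]ᵀ gives XᵀX·[m, c]ᵀ = Xᵀg.
Eliminating c: 4·(row 1) − 12·(row 2) gives 136·m = 4·(-233) − 12·(-43) = -416, so m = -52/17.
Then c = ((-43) − 12·(-52/17))/4 = -107/68.
Residuals: 35/68, -89/68, 55/68, -1/68; SSR = 179/68.

SSR = 2.632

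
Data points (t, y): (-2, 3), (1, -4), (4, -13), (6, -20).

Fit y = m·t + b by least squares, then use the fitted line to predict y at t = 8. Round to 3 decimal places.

ŷ = -25.007

Sums needed: Σt·t = 57, Σt = 9, Σ1 = 4.
Right-hand side: Σt·y = -182, Σy = -34.
det = 57·4 − 9² = 147.
m = ((-182)·4 − 9·(-34))/147 = -422/147; b = (57·(-34) − 9·(-182))/147 = -100/49.
At t = 8: ŷ = (-422/147)·(8) + (-100/49)·(1) = -3676/147.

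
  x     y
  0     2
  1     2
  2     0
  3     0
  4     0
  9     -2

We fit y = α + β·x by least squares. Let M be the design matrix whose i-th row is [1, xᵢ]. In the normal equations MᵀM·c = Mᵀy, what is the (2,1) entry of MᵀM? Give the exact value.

19

Row 2 ↔ basis x, column 1 ↔ basis 1, so (MᵀM)_{2,1} = Σᵢ x = (0)·(1) + (1)·(1) + (2)·(1) + (3)·(1) + (4)·(1) + (9)·(1) = 19.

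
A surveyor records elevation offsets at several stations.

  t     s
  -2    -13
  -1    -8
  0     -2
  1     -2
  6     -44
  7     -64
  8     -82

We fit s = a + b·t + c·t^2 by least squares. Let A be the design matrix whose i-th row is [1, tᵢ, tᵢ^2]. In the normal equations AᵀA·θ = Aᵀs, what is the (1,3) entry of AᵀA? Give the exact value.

155

Row 1 ↔ basis 1, column 3 ↔ basis t^2, so (AᵀA)_{1,3} = Σᵢ t^2 = (1)·(4) + (1)·(1) + (1)·(0) + (1)·(1) + (1)·(36) + (1)·(49) + (1)·(64) = 155.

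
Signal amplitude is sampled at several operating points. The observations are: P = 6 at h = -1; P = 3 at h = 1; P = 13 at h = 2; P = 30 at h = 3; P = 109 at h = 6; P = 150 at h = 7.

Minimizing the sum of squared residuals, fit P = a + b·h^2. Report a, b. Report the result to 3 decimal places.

a = 1.570, b = 3.016

The normal equations are: 6·a + 100·b = 311;  100·a + 3796·b = 11605.
(Σ1 = 6, Σh^2 = 100, Σh^2·h^2 = 3796, ΣP = 311, Σh^2·P = 11605.)
det = 6·3796 − 100² = 12776.
a = (311·3796 − 100·11605)/12776 = 2507/1597; b = (6·11605 − 100·311)/12776 = 19265/6388.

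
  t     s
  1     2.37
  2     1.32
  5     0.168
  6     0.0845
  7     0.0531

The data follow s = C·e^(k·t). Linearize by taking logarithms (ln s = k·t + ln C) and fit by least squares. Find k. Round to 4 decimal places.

Taking logs, ln s = k·t + ln C, so regress ln s on t.
Sums: Σt = 21.0000, Σ(t)² = 115.0000, Σln s = -6.0499, Σt·ln s = -42.8759.
Normal system: [[115.0000, 21.0000]; [21.0000, 5]]·[k, ln C]ᵀ = [-42.8759, -6.0499]ᵀ.
Δ = 115.0000·5 − (21.0000)² = 134.0000; k = (-42.8759·5 − 21.0000·-6.0499)/134.0000 = -0.65173, ln C = (115.0000·-6.0499 − 21.0000·-42.8759)/134.0000 = 1.52732.

k = -0.6517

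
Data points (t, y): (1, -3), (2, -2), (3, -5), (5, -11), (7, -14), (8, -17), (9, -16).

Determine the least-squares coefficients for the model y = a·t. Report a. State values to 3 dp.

With design matrix M, MᵀM = [[233]] and Mᵀy = [-455]ᵀ.
a = (-455)/233 = -1.95279.

a = -1.953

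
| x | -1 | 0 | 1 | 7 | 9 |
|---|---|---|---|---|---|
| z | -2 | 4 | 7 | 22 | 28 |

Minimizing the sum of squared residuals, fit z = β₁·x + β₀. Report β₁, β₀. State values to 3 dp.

β₁ = 2.800, β₀ = 2.842

Entries of AᵀA: Σx·x = 132, Σx = 16, Σ1 = 5.
And Σx·z = 415, Σz = 59.
AᵀA·[β₁, β₀]ᵀ = Aᵀz becomes [[132, 16]; [16, 5]]·[β₁, β₀]ᵀ = [415, 59]ᵀ.
Eliminating β₀: 5·(row 1) − 16·(row 2) gives 404·β₁ = 5·415 − 16·59 = 1131, so β₁ = 1131/404.
Then β₀ = (59 − 16·(1131/404))/5 = 287/101.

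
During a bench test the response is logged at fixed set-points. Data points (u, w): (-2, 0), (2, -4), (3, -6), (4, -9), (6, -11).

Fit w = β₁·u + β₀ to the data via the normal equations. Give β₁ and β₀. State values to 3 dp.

The normal system MᵀM·[β₁, β₀]ᵀ = Mᵀw is [[69, 13]; [13, 5]]·[β₁, β₀]ᵀ = [-128, -30]ᵀ.
det = 69·5 − 13² = 176.
β₁ = ((-128)·5 − 13·(-30))/176 = -125/88; β₀ = (69·(-30) − 13·(-128))/176 = -203/88.

β₁ = -1.420, β₀ = -2.307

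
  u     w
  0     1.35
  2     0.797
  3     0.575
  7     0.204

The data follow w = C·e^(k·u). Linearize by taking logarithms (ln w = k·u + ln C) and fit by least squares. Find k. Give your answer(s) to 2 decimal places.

k = -0.27

Taking logs, ln w = k·u + ln C, so regress ln w on u.
Σu = 12.0000, Σ(u)² = 62.0000, Σln w = -2.0698, Σu·ln w = -13.2414.
Equations: 62.0000·k + 12.0000·ln C = -13.2414;  12.0000·k + 4·ln C = -2.0698.
Solving (det = 104.0000): k = -0.27046, ln C = 0.29393.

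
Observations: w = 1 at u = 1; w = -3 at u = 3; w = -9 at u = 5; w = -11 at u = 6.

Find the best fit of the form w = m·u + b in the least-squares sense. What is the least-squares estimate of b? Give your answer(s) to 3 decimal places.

Setting ∂/∂m … = 0 gives: 71·m + 15·b = -119;  15·m + 4·b = -22.
(Σu·u = 71, Σu = 15, Σ1 = 4, Σu·w = -119, Σw = -22.)
Eliminating b: 4·(row 1) − 15·(row 2) gives 59·m = 4·(-119) − 15·(-22) = -146, so m = -146/59.
Then b = ((-22) − 15·(-146/59))/4 = 223/59.

b = 3.780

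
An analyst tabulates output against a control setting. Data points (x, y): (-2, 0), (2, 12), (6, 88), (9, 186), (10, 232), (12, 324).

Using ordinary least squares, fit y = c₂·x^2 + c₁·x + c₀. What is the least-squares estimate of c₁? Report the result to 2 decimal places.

c₁ = 2.88

Normal-equation sums: Σx^2·x^2 = 38625, Σx^2·x = 3673, Σx^2 = 369, Σx·x = 369, Σx = 37, Σ1 = 6.
Right-hand side: Σx^2·y = 88138, Σx·y = 8434, Σy = 842.
MᵀM·[c₂, c₁, c₀]ᵀ = Mᵀy becomes [[38625, 3673, 369]; [3673, 369, 37]; [369, 37, 6]]·[c₂, c₁, c₀]ᵀ = [88138, 8434, 842]ᵀ.
Solving the 3×3 system (Gaussian elimination) gives c₂ = 6805/3354, c₁ = 75/26, c₀ = -3746/1677.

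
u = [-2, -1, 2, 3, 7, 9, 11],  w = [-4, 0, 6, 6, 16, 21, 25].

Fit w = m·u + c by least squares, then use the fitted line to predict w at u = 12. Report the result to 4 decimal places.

ŵ = 27.1017

Sums needed: Σu·u = 269, Σu = 29, Σ1 = 7.
For Xᵀw: Σu·w = 614, Σw = 70.
Eliminating c: 7·(row 1) − 29·(row 2) gives 1042·m = 7·614 − 29·70 = 2268, so m = 1134/521.
Then c = (70 − 29·(1134/521))/7 = 512/521.
At u = 12: ŵ = (1134/521)·(12) + (512/521)·(1) = 14120/521.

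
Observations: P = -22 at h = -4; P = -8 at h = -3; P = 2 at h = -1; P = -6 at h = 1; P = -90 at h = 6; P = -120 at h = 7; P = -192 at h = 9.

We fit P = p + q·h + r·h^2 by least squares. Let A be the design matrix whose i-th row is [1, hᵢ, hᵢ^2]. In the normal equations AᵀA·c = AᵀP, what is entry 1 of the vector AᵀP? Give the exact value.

-436

Entry 1 ↔ basis 1, so (AᵀP)_{1} = Σᵢ Pᵢ = (1)·(-22) + (1)·(-8) + (1)·(2) + (1)·(-6) + (1)·(-90) + (1)·(-120) + (1)·(-192) = -436.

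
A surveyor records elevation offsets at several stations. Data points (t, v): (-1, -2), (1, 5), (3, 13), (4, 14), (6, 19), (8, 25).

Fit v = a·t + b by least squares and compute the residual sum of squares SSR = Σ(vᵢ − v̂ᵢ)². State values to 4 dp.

SSR = 6.6044

Compute the Gram sums: Σt·t = 127, Σt = 21, Σ1 = 6.
Moment sums: Σt·v = 416, Σv = 74.
Normal equations: [[127, 21]; [21, 6]]·[a, b]ᵀ = [416, 74]ᵀ.
Δ = 127·6 − 21² = 321.
a = (416·6 − 21·74)/321 = 314/107; b = (127·74 − 21·416)/321 = 662/321.
Residuals: -362/321, 1/321, 685/321, 64/321, -215/321, -173/321; SSR = 2120/321.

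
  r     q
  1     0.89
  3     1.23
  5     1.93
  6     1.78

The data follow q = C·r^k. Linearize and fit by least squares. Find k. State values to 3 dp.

k = 0.426

With ln qᵢ as the transformed response and ln rᵢ as the regressor:
XᵀX = [[7.0076, 4.4998]; [4.4998, 4]], rhs = [2.3188, 1.3246]ᵀ  (here Σln r = 4.4998, Σ(ln r)² = 7.0076, Σln q = 1.3246, Σln r·ln q = 2.3188).
Δ = 7.0076·4 − (4.4998)² = 7.7823; k = (2.3188·4 − 4.4998·1.3246)/7.7823 = 0.42594, ln C = (7.0076·1.3246 − 4.4998·2.3188)/7.7823 = -0.14801.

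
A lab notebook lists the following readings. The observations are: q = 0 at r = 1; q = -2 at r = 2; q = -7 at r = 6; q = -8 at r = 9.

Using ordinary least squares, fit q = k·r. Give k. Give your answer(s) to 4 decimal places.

The normal system XᵀX·[k]ᵀ = Xᵀq is [[122]]·[k]ᵀ = [-118]ᵀ.
k = (-118)/122 = -0.967213.

k = -0.9672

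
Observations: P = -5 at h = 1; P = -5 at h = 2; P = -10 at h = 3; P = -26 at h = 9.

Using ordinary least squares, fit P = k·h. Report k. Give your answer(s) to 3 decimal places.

k = -2.937

Normal-equation sums: Σh·h = 95.
And Σh·P = -279.
So XᵀX·[k]ᵀ = XᵀP: [[95]]·[k]ᵀ = [-279]ᵀ.
Hence k = -279 / 95 ≈ -2.93684.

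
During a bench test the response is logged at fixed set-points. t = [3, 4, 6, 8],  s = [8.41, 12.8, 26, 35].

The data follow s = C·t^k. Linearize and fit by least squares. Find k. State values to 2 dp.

k = 1.50

With ln sᵢ as the transformed response and ln tᵢ as the regressor:
Σln t = 6.3561, Σ(ln t)² = 10.6632, Σln s = 11.4923, Σln t·ln s = 19.1046.
Equations: 10.6632·k + 6.3561·ln C = 19.1046;  6.3561·k + 4·ln C = 11.4923.
Slope k = (n·Σln t·ln s − Σln t·Σln s)/(n·Σ(ln t)² − (Σln t)²) = (4·19.1046 − 6.3561·11.4923)/2.2529 = 1.49670; ln C = (Σln s − k·Σln t)/n = 0.49478.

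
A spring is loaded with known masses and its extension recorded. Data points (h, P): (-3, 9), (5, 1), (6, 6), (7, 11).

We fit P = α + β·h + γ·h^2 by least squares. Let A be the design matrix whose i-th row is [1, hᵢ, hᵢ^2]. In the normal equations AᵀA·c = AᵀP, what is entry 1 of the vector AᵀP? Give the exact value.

27

Entry 1 ↔ basis 1, so (AᵀP)_{1} = Σᵢ Pᵢ = (1)·(9) + (1)·(1) + (1)·(6) + (1)·(11) = 27.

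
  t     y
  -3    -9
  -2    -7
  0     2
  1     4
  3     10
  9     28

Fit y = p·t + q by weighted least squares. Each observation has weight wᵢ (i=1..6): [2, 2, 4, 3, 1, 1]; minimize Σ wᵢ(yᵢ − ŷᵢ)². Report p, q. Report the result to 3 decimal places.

p = 3.126, q = 0.798

Forming MᵀWM = [[119, 5]; [5, 13]] and MᵀWy = [376, 26]ᵀ gives MᵀWM·[p, q]ᵀ = MᵀWy.
Determinant 119·13 − 5² = 1522.
p = (376·13 − 5·26)/1522 = 2379/761; q = (119·26 − 5·376)/1522 = 607/761.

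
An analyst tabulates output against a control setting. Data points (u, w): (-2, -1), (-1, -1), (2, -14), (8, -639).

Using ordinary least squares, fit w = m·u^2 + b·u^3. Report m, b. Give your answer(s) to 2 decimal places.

From the data, Σu^2·u^2 = 4129, Σu^2·u^3 = 32767, Σu^3·u^3 = 262273.
For Aᵀw: Σu^2·w = -40957, Σu^3·w = -327271.
Determinant 4129·262273 − 32767² = 9248928.
m = ((-40957)·262273 − 32767·(-327271))/9248928 = -1518867/770744; b = (4129·(-327271) − 32767·(-40957))/9248928 = -771995/770744.

m = -1.97, b = -1.00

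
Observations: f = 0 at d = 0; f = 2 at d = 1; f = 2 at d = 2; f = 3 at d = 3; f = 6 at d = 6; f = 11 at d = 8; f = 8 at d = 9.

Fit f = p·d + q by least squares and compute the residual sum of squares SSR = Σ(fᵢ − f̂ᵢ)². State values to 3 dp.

Compute the Gram sums: Σd·d = 195, Σd = 29, Σ1 = 7.
Right-hand side: Σd·f = 211, Σf = 32.
So AᵀA·[p, q]ᵀ = Aᵀf: [[195, 29]; [29, 7]]·[p, q]ᵀ = [211, 32]ᵀ.
Determinant 195·7 − 29² = 524.
p = (211·7 − 29·32)/524 = 549/524; q = (195·32 − 29·211)/524 = 121/524.
Residuals: -121/524, 189/262, -171/524, -49/131, -271/524, 1251/524, -435/262; SSR = 5001/524.

SSR = 9.544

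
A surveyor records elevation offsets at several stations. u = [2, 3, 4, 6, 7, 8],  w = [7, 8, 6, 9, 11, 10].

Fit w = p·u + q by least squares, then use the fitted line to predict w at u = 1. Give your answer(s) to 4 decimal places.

XᵀX·[p, q]ᵀ = Xᵀw reads: 178·p + 30·q = 273;  30·p + 6·q = 51.
det = 178·6 − 30² = 168.
p = (273·6 − 30·51)/168 = 9/14; q = (178·51 − 30·273)/168 = 37/7.
At u = 1: ŵ = (9/14)·(1) + (37/7)·(1) = 83/14.

ŵ = 5.9286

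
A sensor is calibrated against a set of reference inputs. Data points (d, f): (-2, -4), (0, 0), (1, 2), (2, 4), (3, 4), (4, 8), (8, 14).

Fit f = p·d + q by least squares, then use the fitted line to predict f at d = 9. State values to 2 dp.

Entries of AᵀA: Σd·d = 98, Σd = 16, Σ1 = 7.
For Aᵀf: Σd·f = 174, Σf = 28.
AᵀA·[p, q]ᵀ = Aᵀf becomes [[98, 16]; [16, 7]]·[p, q]ᵀ = [174, 28]ᵀ.
det = 98·7 − 16² = 430.
p = (174·7 − 16·28)/430 = 77/43; q = (98·28 − 16·174)/430 = -4/43.
At d = 9: f̂ = (77/43)·(9) + (-4/43)·(1) = 689/43.

f̂ = 16.02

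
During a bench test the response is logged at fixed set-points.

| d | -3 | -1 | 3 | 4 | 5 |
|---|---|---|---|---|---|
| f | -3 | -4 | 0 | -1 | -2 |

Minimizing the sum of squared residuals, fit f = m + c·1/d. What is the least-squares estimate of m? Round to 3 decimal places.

m = -1.717

Sums needed: Σ1 = 5, Σ1/d = -11/20, Σ1/d·1/d = 4769/3600.
Moment sums: Σf = -10, Σ1/d·f = 87/20.
So AᵀA·[m, c]ᵀ = Aᵀf: [[5, -11/20]; [-11/20, 4769/3600]]·[m, c]ᵀ = [-10, 87/20]ᵀ.
det = 5·(4769/3600) − (-11/20)² = 5689/900.
m = ((-10)·(4769/3600) − (-11/20)·(87/20))/(5689/900) = -39077/22756; c = (5·(87/20) − (-11/20)·(-10))/(5689/900) = 14625/5689.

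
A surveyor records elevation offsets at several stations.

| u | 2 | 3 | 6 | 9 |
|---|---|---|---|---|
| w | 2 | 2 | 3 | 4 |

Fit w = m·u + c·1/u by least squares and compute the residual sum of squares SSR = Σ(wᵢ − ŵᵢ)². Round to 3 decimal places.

SSR = 0.011

The normal equations are: 130·m + 4·c = 64;  4·m + (65/162)·c = 47/18.
(Σu·u = 130, Σu·1/u = 4, Σ1/u·1/u = 65/162, Σu·w = 64, Σ1/u·w = 47/18.)
det = 130·(65/162) − 4² = 2929/81.
m = (64·(65/162) − 4·(47/18))/(2929/81) = 1234/2929; c = (130·(47/18) − 4·64)/(2929/81) = 6759/2929.
Residuals: 21/5858, -97/2929, 513/5858, -141/2929; SSR = 65/5858.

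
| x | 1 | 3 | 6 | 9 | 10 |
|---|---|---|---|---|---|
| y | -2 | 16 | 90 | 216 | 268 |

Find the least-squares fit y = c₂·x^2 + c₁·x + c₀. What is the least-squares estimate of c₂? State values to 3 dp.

c₂ = 2.923

With design matrix M, MᵀM = [[17939, 1973, 227]; [1973, 227, 29]; [227, 29, 5]] and Mᵀy = [47678, 5210, 588]ᵀ.
Solving the 3×3 system (Gaussian elimination) gives c₂ = 38/13, c₁ = -79/39, c₀ = -131/39.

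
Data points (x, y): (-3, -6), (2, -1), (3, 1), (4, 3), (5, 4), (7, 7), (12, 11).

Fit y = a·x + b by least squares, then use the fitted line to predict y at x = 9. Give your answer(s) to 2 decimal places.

The normal system MᵀM·[a, b]ᵀ = Mᵀy is [[256, 30]; [30, 7]]·[a, b]ᵀ = [232, 19]ᵀ.
det = 256·7 − 30² = 892.
a = (232·7 − 30·19)/892 = 527/446; b = (256·19 − 30·232)/892 = -524/223.
At x = 9: ŷ = (527/446)·(9) + (-524/223)·(1) = 3695/446.

ŷ = 8.28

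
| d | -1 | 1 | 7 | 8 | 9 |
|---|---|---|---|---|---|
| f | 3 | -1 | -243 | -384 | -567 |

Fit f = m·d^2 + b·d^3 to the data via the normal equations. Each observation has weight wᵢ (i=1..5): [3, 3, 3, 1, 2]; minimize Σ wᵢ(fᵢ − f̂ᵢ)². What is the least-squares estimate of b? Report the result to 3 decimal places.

Normal-equation sums: Σwᵢ·d^2·d^2 = 24427, Σwᵢ·d^2·d^3 = 201287, Σwᵢ·d^3·d^3 = 1677979.
Moment sums: Σwᵢ·d^2·f = -152145, Σwᵢ·d^3·f = -1273353.
MᵀWM·[m, b]ᵀ = MᵀWf becomes [[24427, 201287]; [201287, 1677979]]·[m, b]ᵀ = [-152145, -1273353]ᵀ.
Eliminating b: 1677979·(row 1) − 201287·(row 2) gives 471536664·m = 1677979·(-152145) − 201287·(-1273353) = 1013290356, so m = 84440863/39294722.
Then b = ((-1273353) − 201287·(84440863/39294722))/1677979 = -39948593/39294722.

b = -1.017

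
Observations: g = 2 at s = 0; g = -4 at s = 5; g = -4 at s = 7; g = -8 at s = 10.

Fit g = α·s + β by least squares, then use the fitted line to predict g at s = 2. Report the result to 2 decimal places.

ĝ = -0.13

With design matrix X, XᵀX = [[174, 22]; [22, 4]] and Xᵀg = [-128, -14]ᵀ.
Eliminating β: 4·(row 1) − 22·(row 2) gives 212·α = 4·(-128) − 22·(-14) = -204, so α = -51/53.
Then β = ((-14) − 22·(-51/53))/4 = 95/53.
At s = 2: ĝ = (-51/53)·(2) + (95/53)·(1) = -7/53.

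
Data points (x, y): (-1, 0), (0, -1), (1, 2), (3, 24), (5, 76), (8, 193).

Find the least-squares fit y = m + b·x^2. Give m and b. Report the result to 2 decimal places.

m = -1.84, b = 3.05

Normal-equation sums: Σ1 = 6, Σx^2 = 100, Σx^2·x^2 = 4804.
And Σy = 294, Σx^2·y = 14470.
So AᵀA·[m, b]ᵀ = Aᵀy: [[6, 100]; [100, 4804]]·[m, b]ᵀ = [294, 14470]ᵀ.
Determinant 6·4804 − 100² = 18824.
m = (294·4804 − 100·14470)/18824 = -4328/2353; b = (6·14470 − 100·294)/18824 = 14355/4706.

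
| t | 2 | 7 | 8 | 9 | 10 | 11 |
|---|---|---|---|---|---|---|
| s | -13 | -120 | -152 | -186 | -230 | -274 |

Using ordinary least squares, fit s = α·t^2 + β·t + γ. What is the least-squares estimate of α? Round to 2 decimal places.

α = -1.95

Normal-equation sums: Σt^2·t^2 = 37715, Σt^2·t = 3923, Σt^2 = 419, Σt·t = 419, Σt = 47, Σ1 = 6.
Moment sums: Σt^2·s = -86880, Σt·s = -9070, Σs = -975.
So XᵀX·[α, β, γ]ᵀ = Xᵀs: [[37715, 3923, 419]; [3923, 419, 47]; [419, 47, 6]]·[α, β, γ]ᵀ = [-86880, -9070, -975]ᵀ.
Solving the 3×3 system (Gaussian elimination) gives α = -22375/11472, β = -41213/11472, γ = 1763/956.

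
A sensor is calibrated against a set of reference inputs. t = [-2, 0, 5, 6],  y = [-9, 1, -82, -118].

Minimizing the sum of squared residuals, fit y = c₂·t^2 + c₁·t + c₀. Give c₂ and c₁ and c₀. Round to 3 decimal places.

Compute the Gram sums: Σt^2·t^2 = 1937, Σt^2·t = 333, Σt^2 = 65, Σt·t = 65, Σt = 9, Σ1 = 4.
Moment sums: Σt^2·y = -6334, Σt·y = -1100, Σy = -208.
Normal equations: [[1937, 333, 65]; [333, 65, 9]; [65, 9, 4]]·[c₂, c₁, c₀]ᵀ = [-6334, -1100, -208]ᵀ.
Solving the 3×3 system (Gaussian elimination) gives c₂ = -28331/9076, c₁ = -9949/9076, c₀ = 2703/2269.

c₂ = -3.122, c₁ = -1.096, c₀ = 1.191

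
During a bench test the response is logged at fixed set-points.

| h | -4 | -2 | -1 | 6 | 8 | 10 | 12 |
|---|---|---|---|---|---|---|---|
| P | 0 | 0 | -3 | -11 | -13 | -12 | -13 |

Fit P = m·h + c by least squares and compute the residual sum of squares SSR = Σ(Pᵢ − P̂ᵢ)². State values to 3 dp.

SSR = 14.208

Sums needed: Σh·h = 365, Σh = 29, Σ1 = 7.
Right-hand side: Σh·P = -443, ΣP = -52.
Normal equations: [[365, 29]; [29, 7]]·[m, c]ᵀ = [-443, -52]ᵀ.
det = 365·7 − 29² = 1714.
m = ((-443)·7 − 29·(-52))/1714 = -1593/1714; c = (365·(-52) − 29·(-443))/1714 = -6133/1714.
Residuals: -239/1714, 2947/1714, -301/857, -3163/1714, -3405/1714, 1495/1714, 2967/1714; SSR = 24353/1714.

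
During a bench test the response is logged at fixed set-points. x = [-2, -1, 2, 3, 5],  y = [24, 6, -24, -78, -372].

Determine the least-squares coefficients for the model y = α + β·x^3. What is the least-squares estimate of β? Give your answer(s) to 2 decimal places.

Normal-equation sums: Σ1 = 5, Σx^3 = 151, Σx^3·x^3 = 16483.
And Σy = -444, Σx^3·y = -48996.
So AᵀA·[α, β]ᵀ = Aᵀy: [[5, 151]; [151, 16483]]·[α, β]ᵀ = [-444, -48996]ᵀ.
det = 5·16483 − 151² = 59614.
α = ((-444)·16483 − 151·(-48996))/59614 = 39972/29807; β = (5·(-48996) − 151·(-444))/59614 = -88968/29807.

β = -2.98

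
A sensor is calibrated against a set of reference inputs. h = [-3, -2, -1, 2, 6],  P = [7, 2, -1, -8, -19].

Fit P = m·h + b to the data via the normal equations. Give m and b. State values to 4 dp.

The normal equations are: 54·m + 2·b = -154;  2·m + 5·b = -19.
det = 54·5 − 2² = 266.
m = ((-154)·5 − 2·(-19))/266 = -366/133; b = (54·(-19) − 2·(-154))/266 = -359/133.

m = -2.7519, b = -2.6992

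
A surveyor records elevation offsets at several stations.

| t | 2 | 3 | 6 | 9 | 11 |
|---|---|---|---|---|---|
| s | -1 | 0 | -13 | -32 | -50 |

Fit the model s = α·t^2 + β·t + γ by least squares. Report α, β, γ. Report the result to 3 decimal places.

Forming XᵀX = [[22595, 2311, 251]; [2311, 251, 31]; [251, 31, 5]] and Xᵀs = [-9114, -918, -96]ᵀ gives XᵀX·[α, β, γ]ᵀ = Xᵀs.
Inverting the 3×3 Gram matrix, [α, β, γ]ᵀ = [-617/1248, 1069/1248, 4/13]ᵀ.

α = -0.494, β = 0.857, γ = 0.308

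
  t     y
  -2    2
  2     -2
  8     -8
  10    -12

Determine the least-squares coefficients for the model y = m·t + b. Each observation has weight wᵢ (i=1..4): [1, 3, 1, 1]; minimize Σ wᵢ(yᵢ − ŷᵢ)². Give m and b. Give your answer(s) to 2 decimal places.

Setting ∂/∂m … = 0 gives: 180·m + 22·b = -200;  22·m + 6·b = -24.
Determinant 180·6 − 22² = 596.
m = ((-200)·6 − 22·(-24))/596 = -168/149; b = (180·(-24) − 22·(-200))/596 = 20/149.

m = -1.13, b = 0.13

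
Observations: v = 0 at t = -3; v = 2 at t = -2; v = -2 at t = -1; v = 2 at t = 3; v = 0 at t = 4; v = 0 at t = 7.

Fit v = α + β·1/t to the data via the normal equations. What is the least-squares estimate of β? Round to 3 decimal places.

Sums needed: Σ1 = 6, Σ1/t = -31/28, Σ1/t·1/t = 10973/7056.
And Σv = 2, Σ1/t·v = 5/3.
XᵀX·[α, β]ᵀ = Xᵀv becomes [[6, -31/28]; [-31/28, 10973/7056]]·[α, β]ᵀ = [2, 5/3]ᵀ.
Eliminating β: (10973/7056)·(row 1) − (-31/28)·(row 2) gives (19063/2352)·α = (10973/7056)·2 − (-31/28)·(5/3) = 17483/3528, so α = 34966/57189.
Then β = ((5/3) − (-31/28)·(34966/57189))/(10973/7056) = 28728/19063.

β = 1.507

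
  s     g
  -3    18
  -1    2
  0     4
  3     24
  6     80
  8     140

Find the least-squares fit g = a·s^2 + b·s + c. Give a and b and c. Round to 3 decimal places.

The normal equations are: 5555·a + 727·b + 119·c = 12220;  727·a + 119·b + 13·c = 1616;  119·a + 13·b + 6·c = 268.
(Σs^2·s^2 = 5555, Σs^2·s = 727, Σs^2 = 119, Σs·s = 119, Σs = 13, Σ1 = 6, Σs^2·g = 12220, Σs·g = 1616, Σg = 268.)
Inverting the 3×3 Gram matrix, [a, b, c]ᵀ = [14143/7008, 34139/35040, 14773/5840]ᵀ.

a = 2.018, b = 0.974, c = 2.530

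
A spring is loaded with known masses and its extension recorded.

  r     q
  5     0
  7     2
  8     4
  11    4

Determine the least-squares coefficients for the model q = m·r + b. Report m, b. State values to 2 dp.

With design matrix M, MᵀM = [[259, 31]; [31, 4]] and Mᵀq = [90, 10]ᵀ.
Determinant 259·4 − 31² = 75.
m = (90·4 − 31·10)/75 = 2/3; b = (259·10 − 31·90)/75 = -8/3.

m = 0.67, b = -2.67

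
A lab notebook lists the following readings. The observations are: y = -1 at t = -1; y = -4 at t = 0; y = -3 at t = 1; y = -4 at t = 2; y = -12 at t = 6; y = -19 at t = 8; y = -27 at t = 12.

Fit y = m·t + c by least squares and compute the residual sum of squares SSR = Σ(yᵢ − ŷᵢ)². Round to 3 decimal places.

XᵀX·[m, c]ᵀ = Xᵀy reads: 250·m + 28·c = -558;  28·m + 7·c = -70.
(Σt·t = 250, Σt = 28, Σ1 = 7, Σt·y = -558, Σy = -70.)
det = 250·7 − 28² = 966.
m = ((-558)·7 − 28·(-70))/966 = -139/69; c = (250·(-70) − 28·(-558))/966 = -134/69.
Residuals: -74/69, -142/69, 22/23, 136/69, 140/69, -65/69, -61/69; SSR = 1102/69.

SSR = 15.971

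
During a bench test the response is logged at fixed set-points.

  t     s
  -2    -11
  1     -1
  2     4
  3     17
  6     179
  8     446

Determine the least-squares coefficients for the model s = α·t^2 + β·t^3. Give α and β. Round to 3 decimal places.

α = -1.014, β = 0.998

Setting ∂/∂α … = 0 gives: 5506·α + 40788·β = 35112;  40788·α + 309658·β = 267594.
(Σt^2·t^2 = 5506, Σt^2·t^3 = 40788, Σt^3·t^3 = 309658, Σt^2·s = 35112, Σt^3·s = 267594.)
Eliminating β: 309658·(row 1) − 40788·(row 2) gives 41316004·α = 309658·35112 − 40788·267594 = -41912376, so α = -10478094/10329001.
Then β = (267594 − 40788·(-10478094/10329001))/309658 = 10306077/10329001.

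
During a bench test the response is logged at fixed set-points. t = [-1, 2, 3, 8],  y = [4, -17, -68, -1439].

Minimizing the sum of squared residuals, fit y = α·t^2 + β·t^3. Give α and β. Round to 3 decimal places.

Compute the Gram sums: Σt^2·t^2 = 4194, Σt^2·t^3 = 33042, Σt^3·t^3 = 262938.
Right-hand side: Σt^2·y = -92772, Σt^3·y = -738744.
Δ = 4194·262938 − 33042² = 10988208.
α = ((-92772)·262938 − 33042·(-738744))/10988208 = 226321/152614; β = (4194·(-738744) − 33042·(-92772))/10988208 = -457221/152614.

α = 1.483, β = -2.996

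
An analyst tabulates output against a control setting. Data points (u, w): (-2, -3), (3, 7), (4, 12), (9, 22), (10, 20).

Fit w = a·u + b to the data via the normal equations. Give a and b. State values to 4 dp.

a = 2.0527, b = 1.7468

From the data, Σu·u = 210, Σu = 24, Σ1 = 5.
Right-hand side: Σu·w = 473, Σw = 58.
Determinant 210·5 − 24² = 474.
a = (473·5 − 24·58)/474 = 973/474; b = (210·58 − 24·473)/474 = 138/79.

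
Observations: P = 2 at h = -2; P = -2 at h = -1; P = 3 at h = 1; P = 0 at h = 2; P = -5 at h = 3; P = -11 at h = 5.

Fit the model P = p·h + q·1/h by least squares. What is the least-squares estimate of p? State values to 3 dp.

p = -2.278

From the data, Σh·h = 44, Σh·1/h = 6, Σ1/h·1/h = 1193/450.
For MᵀP: Σh·P = -69, Σ1/h·P = 2/15.
Eliminating q: (1193/450)·(row 1) − 6·(row 2) gives (18146/225)·p = (1193/450)·(-69) − 6·(2/15) = -27559/150, so p = -82677/36292.
Then q = ((2/15) − 6·(-82677/36292))/(1193/450) = 47235/9073.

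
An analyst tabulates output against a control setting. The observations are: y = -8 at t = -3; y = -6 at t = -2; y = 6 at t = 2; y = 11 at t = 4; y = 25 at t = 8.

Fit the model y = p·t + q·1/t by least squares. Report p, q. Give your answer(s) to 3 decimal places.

With design matrix A, AᵀA = [[97, 5]; [5, 397/576]] and Aᵀy = [292, 349/24]ᵀ.
Δ = 97·(397/576) − 5² = 24109/576.
p = (292·(397/576) − 5·(349/24))/(24109/576) = 74044/24109; q = (97·(349/24) − 5·292)/(24109/576) = -28488/24109.

p = 3.071, q = -1.182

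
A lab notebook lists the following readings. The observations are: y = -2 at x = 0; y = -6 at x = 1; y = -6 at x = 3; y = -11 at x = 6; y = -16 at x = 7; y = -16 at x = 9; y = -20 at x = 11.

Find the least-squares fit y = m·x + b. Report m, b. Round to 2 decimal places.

m = -1.57, b = -2.71

Entries of AᵀA: Σx·x = 297, Σx = 37, Σ1 = 7.
Moment sums: Σx·y = -566, Σy = -77.
Determinant 297·7 − 37² = 710.
m = ((-566)·7 − 37·(-77))/710 = -1113/710; b = (297·(-77) − 37·(-566))/710 = -1927/710.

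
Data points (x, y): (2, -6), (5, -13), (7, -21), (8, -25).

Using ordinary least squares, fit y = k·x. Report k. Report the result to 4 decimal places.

k = -2.9859

Setting ∂/∂k … = 0 gives: 142·k = -424.
(Σx·x = 142, Σx·y = -424.)
k = (-424)/142 = -2.98592.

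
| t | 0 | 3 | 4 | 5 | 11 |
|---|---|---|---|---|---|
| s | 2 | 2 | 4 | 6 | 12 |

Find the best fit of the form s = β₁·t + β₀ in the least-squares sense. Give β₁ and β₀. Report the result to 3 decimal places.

Forming MᵀM = [[171, 23]; [23, 5]] and Mᵀs = [184, 26]ᵀ gives MᵀM·[β₁, β₀]ᵀ = Mᵀs.
Determinant 171·5 − 23² = 326.
β₁ = (184·5 − 23·26)/326 = 161/163; β₀ = (171·26 − 23·184)/326 = 107/163.

β₁ = 0.988, β₀ = 0.656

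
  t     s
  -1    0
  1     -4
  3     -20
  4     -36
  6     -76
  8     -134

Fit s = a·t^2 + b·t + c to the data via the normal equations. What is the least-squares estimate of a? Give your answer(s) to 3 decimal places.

Compute the Gram sums: Σt^2·t^2 = 5731, Σt^2·t = 819, Σt^2 = 127, Σt·t = 127, Σt = 21, Σ1 = 6.
And Σt^2·s = -12072, Σt·s = -1736, Σs = -270.
Normal equations: [[5731, 819, 127]; [819, 127, 21]; [127, 21, 6]]·[a, b, c]ᵀ = [-12072, -1736, -270]ᵀ.
Inverting the 3×3 Gram matrix, [a, b, c]ᵀ = [-615/316, -39277/33812, 4401/16906]ᵀ.

a = -1.946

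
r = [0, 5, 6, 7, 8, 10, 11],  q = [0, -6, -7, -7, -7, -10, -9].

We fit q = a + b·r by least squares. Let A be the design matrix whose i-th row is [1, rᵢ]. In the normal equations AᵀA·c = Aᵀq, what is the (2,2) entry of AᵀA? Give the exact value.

Row 2 ↔ basis r, column 2 ↔ basis r, so (AᵀA)_{2,2} = Σᵢ (r)·(r) = (0)·(0) + (5)·(5) + (6)·(6) + (7)·(7) + (8)·(8) + (10)·(10) + (11)·(11) = 395.

395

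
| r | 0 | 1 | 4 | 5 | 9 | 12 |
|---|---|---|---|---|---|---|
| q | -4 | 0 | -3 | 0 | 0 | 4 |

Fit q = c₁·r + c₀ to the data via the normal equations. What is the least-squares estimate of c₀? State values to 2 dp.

Setting ∂/∂c₁ … = 0 gives: 267·c₁ + 31·c₀ = 36;  31·c₁ + 6·c₀ = -3.
det = 267·6 − 31² = 641.
c₁ = (36·6 − 31·(-3))/641 = 309/641; c₀ = (267·(-3) − 31·36)/641 = -1917/641.

c₀ = -2.99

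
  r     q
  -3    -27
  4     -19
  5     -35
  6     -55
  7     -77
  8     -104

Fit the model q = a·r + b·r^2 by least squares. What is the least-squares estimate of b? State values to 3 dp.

Compute the Gram sums: Σr·r = 199, Σr·r^2 = 1233, Σr^2·r^2 = 8755.
Moment sums: Σr·q = -1871, Σr^2·q = -13831.
Normal equations: [[199, 1233]; [1233, 8755]]·[a, b]ᵀ = [-1871, -13831]ᵀ.
Eliminating b: 8755·(row 1) − 1233·(row 2) gives 221956·a = 8755·(-1871) − 1233·(-13831) = 673018, so a = 336509/110978.
Then b = ((-13831) − 1233·(336509/110978))/8755 = -222713/110978.

b = -2.007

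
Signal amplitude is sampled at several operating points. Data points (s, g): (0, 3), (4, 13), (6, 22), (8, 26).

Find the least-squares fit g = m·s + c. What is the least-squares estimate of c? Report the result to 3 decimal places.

Sums needed: Σs·s = 116, Σs = 18, Σ1 = 4.
Right-hand side: Σs·g = 392, Σg = 64.
So AᵀA·[m, c]ᵀ = Aᵀg: [[116, 18]; [18, 4]]·[m, c]ᵀ = [392, 64]ᵀ.
Eliminating c: 4·(row 1) − 18·(row 2) gives 140·m = 4·392 − 18·64 = 416, so m = 104/35.
Then c = (64 − 18·(104/35))/4 = 92/35.

c = 2.629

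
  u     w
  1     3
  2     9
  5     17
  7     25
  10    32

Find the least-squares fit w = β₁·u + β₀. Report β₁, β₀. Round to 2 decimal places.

Sums needed: Σu·u = 179, Σu = 25, Σ1 = 5.
Moment sums: Σu·w = 601, Σw = 86.
MᵀM·[β₁, β₀]ᵀ = Mᵀw becomes [[179, 25]; [25, 5]]·[β₁, β₀]ᵀ = [601, 86]ᵀ.
Determinant 179·5 − 25² = 270.
β₁ = (601·5 − 25·86)/270 = 19/6; β₀ = (179·86 − 25·601)/270 = 41/30.

β₁ = 3.17, β₀ = 1.37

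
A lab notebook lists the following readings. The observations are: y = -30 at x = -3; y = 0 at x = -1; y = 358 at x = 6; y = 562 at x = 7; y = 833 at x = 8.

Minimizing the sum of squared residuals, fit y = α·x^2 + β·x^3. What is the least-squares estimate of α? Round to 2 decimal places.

α = 0.98

From the data, Σx^2·x^2 = 7875, Σx^2·x^3 = 57107, Σx^3·x^3 = 427179.
Moment sums: Σx^2·y = 93468, Σx^3·y = 697400.
Normal equations: [[7875, 57107]; [57107, 427179]]·[α, β]ᵀ = [93468, 697400]ᵀ.
Eliminating β: 427179·(row 1) − 57107·(row 2) gives 102825176·α = 427179·93468 − 57107·697400 = 101144972, so α = 25286243/25706294.
Then β = (697400 − 57107·(25286243/25706294))/427179 = 38586981/25706294.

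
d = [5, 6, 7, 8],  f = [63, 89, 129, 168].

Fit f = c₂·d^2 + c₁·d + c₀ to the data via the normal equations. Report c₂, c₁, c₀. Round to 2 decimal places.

The normal equations are: 8418·c₂ + 1196·c₁ + 174·c₀ = 21852;  1196·c₂ + 174·c₁ + 26·c₀ = 3096;  174·c₂ + 26·c₁ + 4·c₀ = 449.
Inverting the 3×3 Gram matrix, [c₂, c₁, c₀]ᵀ = [13/4, -27/4, 59/4]ᵀ.

c₂ = 3.25, c₁ = -6.75, c₀ = 14.75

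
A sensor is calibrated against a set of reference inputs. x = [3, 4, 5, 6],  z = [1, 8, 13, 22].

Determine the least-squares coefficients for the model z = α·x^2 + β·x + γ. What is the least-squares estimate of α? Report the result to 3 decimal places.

α = 0.500

With design matrix A, AᵀA = [[2258, 432, 86]; [432, 86, 18]; [86, 18, 4]] and Aᵀz = [1254, 232, 44]ᵀ.
Solving the 3×3 system (Gaussian elimination) gives α = 1/2, β = 23/10, γ = -101/10.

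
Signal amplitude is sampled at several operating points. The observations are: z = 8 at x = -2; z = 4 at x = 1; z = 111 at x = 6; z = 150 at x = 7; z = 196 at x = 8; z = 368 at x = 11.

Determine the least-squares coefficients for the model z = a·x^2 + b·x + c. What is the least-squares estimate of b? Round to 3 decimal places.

b = 1.002

Compute the Gram sums: Σx^2·x^2 = 22451, Σx^2·x = 2395, Σx^2 = 275, Σx·x = 275, Σx = 31, Σ1 = 6.
And Σx^2·z = 68454, Σx·z = 7320, Σz = 837.
Normal equations: [[22451, 2395, 275]; [2395, 275, 31]; [275, 31, 6]]·[a, b, c]ᵀ = [68454, 7320, 837]ᵀ.
Inverting the 3×3 Gram matrix, [a, b, c]ᵀ = [537391/181744, 182053/181744, -54435/45436]ᵀ.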